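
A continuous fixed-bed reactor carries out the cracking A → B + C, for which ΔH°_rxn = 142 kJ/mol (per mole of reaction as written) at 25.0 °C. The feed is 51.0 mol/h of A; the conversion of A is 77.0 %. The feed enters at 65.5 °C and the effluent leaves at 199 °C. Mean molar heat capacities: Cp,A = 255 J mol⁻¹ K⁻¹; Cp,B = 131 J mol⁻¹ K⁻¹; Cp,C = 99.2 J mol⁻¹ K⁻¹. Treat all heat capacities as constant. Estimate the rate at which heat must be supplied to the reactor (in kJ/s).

Q_in = 1.98 kJ/s

Extent of reaction ξ = 0.770 × 51.0 = 39.27 mol/h
Reaction term: ξ·ΔH°_rxn = 39.27 × 142 = 5576.3 kJ/h
Sensible, feed 65.5→25 °C: -526.7 kJ/h
Outlet flows (mol/h): A 11.73, B 39.27, C 39.27
Sensible, products 25→199 °C: 2093.4 kJ/h
Q = ΔH = 7143 kJ/h = 1.9842 kW
Heat supplied = 1.9842 kJ/s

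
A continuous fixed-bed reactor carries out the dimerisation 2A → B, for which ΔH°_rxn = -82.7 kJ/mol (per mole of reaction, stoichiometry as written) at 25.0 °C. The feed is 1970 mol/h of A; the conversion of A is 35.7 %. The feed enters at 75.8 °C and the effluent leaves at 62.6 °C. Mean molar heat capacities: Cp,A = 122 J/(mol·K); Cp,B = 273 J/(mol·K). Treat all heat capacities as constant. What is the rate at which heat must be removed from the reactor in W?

Q_out = 8850 W

Extent of reaction ξ = 0.357 × 1970 / 2 = 351.64 mol/h
Reaction term: ξ·ΔH°_rxn = 351.64 × -82.7 = -29081 kJ/h
Sensible, feed 75.8→25 °C: -12209 kJ/h
Outlet flows (mol/h): A 1266.7, B 351.64
Sensible, products 25→62.6 °C: 9420.2 kJ/h
Q = ΔH = -31870 kJ/h = -8.8528 kW
Heat removed = 8852.8 W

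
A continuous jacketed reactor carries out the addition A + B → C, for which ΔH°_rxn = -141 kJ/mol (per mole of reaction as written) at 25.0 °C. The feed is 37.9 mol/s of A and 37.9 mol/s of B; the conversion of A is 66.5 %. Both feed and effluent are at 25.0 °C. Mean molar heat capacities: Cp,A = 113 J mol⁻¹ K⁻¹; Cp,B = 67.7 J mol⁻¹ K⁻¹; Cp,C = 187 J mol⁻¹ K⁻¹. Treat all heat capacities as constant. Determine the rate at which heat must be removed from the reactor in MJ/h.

Q_out = 12800 MJ/h

Extent of reaction ξ = 0.665 × 37.9 = 25.204 mol/s
Reaction term: ξ·ΔH°_rxn = 25.204 × -141 = -3553.7 kJ/s
Q = ΔH = -3553.7 kJ/s = -3553.7 kW
Heat removed = 12793 MJ/h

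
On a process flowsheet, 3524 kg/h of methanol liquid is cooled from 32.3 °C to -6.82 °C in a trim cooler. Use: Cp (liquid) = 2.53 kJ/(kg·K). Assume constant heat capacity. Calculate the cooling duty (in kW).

Q_c = 96.9 kW

Q = ṁ·Cp·ΔT = 3524 × 2.53 × (-6.82 − 32.3) = -348780 kJ/h
Converting: 348780 / 3600 s = 96.884 kW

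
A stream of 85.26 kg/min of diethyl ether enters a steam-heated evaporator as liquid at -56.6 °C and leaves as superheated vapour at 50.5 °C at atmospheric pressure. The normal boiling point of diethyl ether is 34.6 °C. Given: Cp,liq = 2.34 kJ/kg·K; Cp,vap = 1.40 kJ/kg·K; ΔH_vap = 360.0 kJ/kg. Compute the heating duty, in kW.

Q = 846 kW

liquid -56.6→34.6 °C: 213.41 kJ/kg
vaporisation at 34.6 °C: 360 kJ/kg
vapour 34.6→50.5 °C: 22.26 kJ/kg
Δh = 213.41 + 360 + 22.26 = 595.67 kJ/kg
Q = ṁ·Δh = 85.26 kg/min × 595.67 kJ/kg = 50787 kJ/min
|Q| = 846.44 kW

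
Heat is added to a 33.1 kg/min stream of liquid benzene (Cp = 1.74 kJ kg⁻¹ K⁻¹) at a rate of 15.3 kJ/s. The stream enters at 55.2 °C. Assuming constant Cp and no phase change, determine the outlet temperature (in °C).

Q = 15.3 kJ/s = 918 kJ/min
ΔT = Q/(ṁ·Cp) = 918/(33.1×1.74) = 15.939 K
T_out = 55.2 + 15.939 = 71.139 °C

T_out = 71.1 °C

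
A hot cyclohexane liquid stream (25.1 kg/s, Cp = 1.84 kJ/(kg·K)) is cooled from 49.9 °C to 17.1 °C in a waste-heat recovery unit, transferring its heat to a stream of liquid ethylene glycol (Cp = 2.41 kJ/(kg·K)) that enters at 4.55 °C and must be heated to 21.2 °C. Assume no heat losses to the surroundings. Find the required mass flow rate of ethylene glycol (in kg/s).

Heat released by hot stream: Q = 25.1 × 1.84 × (49.9 − 17.1) = 1514.8 kJ/s
Energy balance on cold side (adiabatic exchanger): Q = ṁ_c·Cp_c·(T_c,out − T_c,in)
ṁ_c = 1514.8 / [2.41 × (21.2 − 4.55)] = 37.751 kg/s

ṁ_c = 37.8 kg/s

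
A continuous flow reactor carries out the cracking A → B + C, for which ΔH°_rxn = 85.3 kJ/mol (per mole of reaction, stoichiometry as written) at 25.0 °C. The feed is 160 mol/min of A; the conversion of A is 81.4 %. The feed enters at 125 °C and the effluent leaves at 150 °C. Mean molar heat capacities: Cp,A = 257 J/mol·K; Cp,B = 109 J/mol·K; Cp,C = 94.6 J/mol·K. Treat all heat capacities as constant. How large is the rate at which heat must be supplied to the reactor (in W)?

Extent of reaction ξ = 0.814 × 160 = 130.24 mol/min
Reaction term: ξ·ΔH°_rxn = 130.24 × 85.3 = 11109 kJ/min
Sensible, feed 125→25 °C: -4112 kJ/min
Outlet flows (mol/min): A 29.76, B 130.24, C 130.24
Sensible, products 25→150 °C: 4270.6 kJ/min
Q = ΔH = 11268 kJ/min = 187.8 kW
Heat supplied = 187800 W

Q_in = 188000 W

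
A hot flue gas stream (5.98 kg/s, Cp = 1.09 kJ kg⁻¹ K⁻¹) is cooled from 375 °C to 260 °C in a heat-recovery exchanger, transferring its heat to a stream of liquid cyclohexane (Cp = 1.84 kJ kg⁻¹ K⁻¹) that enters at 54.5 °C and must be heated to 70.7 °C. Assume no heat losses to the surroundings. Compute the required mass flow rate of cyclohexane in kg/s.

Heat released by hot stream: Q = 5.98 × 1.09 × (375 − 260) = 749.59 kJ/s
Energy balance on cold side (adiabatic exchanger): Q = ṁ_c·Cp_c·(T_c,out − T_c,in)
ṁ_c = 749.59 / [1.84 × (70.7 − 54.5)] = 25.147 kg/s

ṁ_c = 25.1 kg/s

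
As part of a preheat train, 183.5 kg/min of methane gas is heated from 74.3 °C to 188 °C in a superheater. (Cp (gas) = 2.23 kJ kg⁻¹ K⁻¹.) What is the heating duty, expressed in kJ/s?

Q = 775 kJ/s

Q = ṁ·Cp·ΔT = 183.5 × 2.23 × (188 − 74.3) = 46527 kJ/min
Converting: 46527 / 60 s = 775.44 kW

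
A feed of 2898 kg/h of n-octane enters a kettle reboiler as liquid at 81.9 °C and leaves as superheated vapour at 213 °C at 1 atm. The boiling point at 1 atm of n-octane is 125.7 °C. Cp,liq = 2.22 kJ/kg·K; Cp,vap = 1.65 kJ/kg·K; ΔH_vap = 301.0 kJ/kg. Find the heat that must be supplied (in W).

Q = 437000 W

liquid 81.9→125.7 °C: 97.236 kJ/kg
vaporisation at 125.7 °C: 301 kJ/kg
vapour 125.7→213 °C: 144.04 kJ/kg
Δh = 97.236 + 301 + 144.04 = 542.28 kJ/kg
Q = ṁ·Δh = 2898 kg/h × 542.28 kJ/kg = 1.5715e+06 kJ/h
|Q| = 436.54 kW = 436540 W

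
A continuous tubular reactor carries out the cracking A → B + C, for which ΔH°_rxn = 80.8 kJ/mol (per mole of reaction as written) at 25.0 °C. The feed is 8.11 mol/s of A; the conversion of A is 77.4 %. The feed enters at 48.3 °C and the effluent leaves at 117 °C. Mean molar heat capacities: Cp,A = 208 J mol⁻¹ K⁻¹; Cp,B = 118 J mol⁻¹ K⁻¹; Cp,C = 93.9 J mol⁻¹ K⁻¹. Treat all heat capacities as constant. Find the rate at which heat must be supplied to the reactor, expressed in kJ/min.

Q_in = 37500 kJ/min

Extent of reaction ξ = 0.774 × 8.11 = 6.2771 mol/s
Reaction term: ξ·ΔH°_rxn = 6.2771 × 80.8 = 507.19 kJ/s
Sensible, feed 48.3→25 °C: -39.304 kJ/s
Outlet flows (mol/s): A 1.8329, B 6.2771, C 6.2771
Sensible, products 25→117 °C: 157.45 kJ/s
Q = ΔH = 625.33 kJ/s = 625.33 kW
Heat supplied = 37520 kJ/min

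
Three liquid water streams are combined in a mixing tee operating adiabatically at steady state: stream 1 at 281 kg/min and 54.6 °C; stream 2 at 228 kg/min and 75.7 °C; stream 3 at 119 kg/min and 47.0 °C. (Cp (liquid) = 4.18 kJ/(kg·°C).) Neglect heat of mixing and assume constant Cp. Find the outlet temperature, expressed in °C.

Energy balance with Q = 0: Σ ṁᵢCp,ᵢ(T_out − Tᵢ) = 0
T_out = Σ ṁᵢCp,ᵢTᵢ / Σ ṁᵢCp,ᵢ
      = 159660 / 2625 = 60.82 °C

T_out = 60.8 °C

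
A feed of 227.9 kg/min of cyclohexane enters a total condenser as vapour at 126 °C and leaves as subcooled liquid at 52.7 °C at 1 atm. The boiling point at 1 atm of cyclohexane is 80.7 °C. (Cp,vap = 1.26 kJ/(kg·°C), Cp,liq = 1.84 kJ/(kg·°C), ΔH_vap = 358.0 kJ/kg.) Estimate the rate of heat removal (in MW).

vapour 126→80.7 °C: -57.078 kJ/kg
condensation at 80.7 °C: -358 kJ/kg
liquid 80.7→52.7 °C: -51.52 kJ/kg
Δh = -57.078 + -358 + -51.52 = -466.6 kJ/kg
Q = ṁ·Δh = 227.9 kg/min × -466.6 kJ/kg = -106340 kJ/min
|Q| = 1772.3 kW = 1.7723 MW

Q_c = 1.77 MW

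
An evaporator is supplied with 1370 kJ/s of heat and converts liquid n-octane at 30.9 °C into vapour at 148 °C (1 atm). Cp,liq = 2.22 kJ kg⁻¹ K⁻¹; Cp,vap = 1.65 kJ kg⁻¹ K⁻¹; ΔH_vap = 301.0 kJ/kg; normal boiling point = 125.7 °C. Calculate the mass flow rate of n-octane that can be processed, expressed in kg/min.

ṁ = 150 kg/min

Δh = 2.22×(125.7−30.9) + 301.0 + 1.65×(148−125.7) = 548.25 kJ/kg
Q = 1370 kJ/s = 1370 kJ/s = 82200 kJ/min
ṁ = Q/Δh = 82200 / 548.25 = 149.93 kg/min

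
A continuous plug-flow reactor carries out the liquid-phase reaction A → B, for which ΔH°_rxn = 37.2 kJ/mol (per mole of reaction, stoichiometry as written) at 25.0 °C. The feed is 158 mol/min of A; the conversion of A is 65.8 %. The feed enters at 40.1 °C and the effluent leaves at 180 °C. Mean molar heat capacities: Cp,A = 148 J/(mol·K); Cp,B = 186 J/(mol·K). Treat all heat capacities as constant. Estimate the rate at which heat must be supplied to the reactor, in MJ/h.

Q_in = 465 MJ/h

Extent of reaction ξ = 0.658 × 158 = 103.96 mol/min
Reaction term: ξ·ΔH°_rxn = 103.96 × 37.2 = 3867.5 kJ/min
Sensible, feed 40.1→25 °C: -353.1 kJ/min
Outlet flows (mol/min): A 54.036, B 103.96
Sensible, products 25→180 °C: 4236.9 kJ/min
Q = ΔH = 7751.2 kJ/min = 129.19 kW
Heat supplied = 465.07 MJ/h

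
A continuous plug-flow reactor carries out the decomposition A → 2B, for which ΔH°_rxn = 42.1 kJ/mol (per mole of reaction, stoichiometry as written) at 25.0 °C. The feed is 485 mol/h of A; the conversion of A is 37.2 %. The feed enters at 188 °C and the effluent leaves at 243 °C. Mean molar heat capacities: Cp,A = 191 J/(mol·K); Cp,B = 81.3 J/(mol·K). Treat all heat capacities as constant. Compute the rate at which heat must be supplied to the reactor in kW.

Q_in = 3.21 kW

Extent of reaction ξ = 0.372 × 485 = 180.42 mol/h
Reaction term: ξ·ΔH°_rxn = 180.42 × 42.1 = 7595.7 kJ/h
Sensible, feed 188→25 °C: -15100 kJ/h
Outlet flows (mol/h): A 304.58, B 360.84
Sensible, products 25→243 °C: 19077 kJ/h
Q = ΔH = 11574 kJ/h = 3.2149 kW
Heat supplied = 3.2149 kW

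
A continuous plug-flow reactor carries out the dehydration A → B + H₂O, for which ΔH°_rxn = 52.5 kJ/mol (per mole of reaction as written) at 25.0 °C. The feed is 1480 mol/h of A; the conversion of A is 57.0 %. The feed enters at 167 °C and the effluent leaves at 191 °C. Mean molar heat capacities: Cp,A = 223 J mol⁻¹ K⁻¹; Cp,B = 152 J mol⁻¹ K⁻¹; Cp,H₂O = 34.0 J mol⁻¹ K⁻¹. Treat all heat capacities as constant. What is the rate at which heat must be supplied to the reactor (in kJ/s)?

Extent of reaction ξ = 0.570 × 1480 = 843.6 mol/h
Reaction term: ξ·ΔH°_rxn = 843.6 × 52.5 = 44289 kJ/h
Sensible, feed 167→25 °C: -46866 kJ/h
Outlet flows (mol/h): A 636.4, B 843.6, H₂O 843.6
Sensible, products 25→191 °C: 49605 kJ/h
Q = ΔH = 47029 kJ/h = 13.063 kW
Heat supplied = 13.063 kJ/s

Q_in = 13.1 kJ/s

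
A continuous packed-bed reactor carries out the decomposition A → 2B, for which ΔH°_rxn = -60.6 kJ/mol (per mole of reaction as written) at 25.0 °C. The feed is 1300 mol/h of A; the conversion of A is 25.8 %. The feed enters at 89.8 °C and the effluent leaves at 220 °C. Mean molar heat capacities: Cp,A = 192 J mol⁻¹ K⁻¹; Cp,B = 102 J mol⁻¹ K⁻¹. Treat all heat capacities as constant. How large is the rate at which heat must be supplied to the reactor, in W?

Q_in = 3600 W

Extent of reaction ξ = 0.258 × 1300 = 335.4 mol/h
Reaction term: ξ·ΔH°_rxn = 335.4 × -60.6 = -20325 kJ/h
Sensible, feed 89.8→25 °C: -16174 kJ/h
Outlet flows (mol/h): A 964.6, B 670.8
Sensible, products 25→220 °C: 49457 kJ/h
Q = ΔH = 12958 kJ/h = 3.5993 kW
Heat supplied = 3599.3 W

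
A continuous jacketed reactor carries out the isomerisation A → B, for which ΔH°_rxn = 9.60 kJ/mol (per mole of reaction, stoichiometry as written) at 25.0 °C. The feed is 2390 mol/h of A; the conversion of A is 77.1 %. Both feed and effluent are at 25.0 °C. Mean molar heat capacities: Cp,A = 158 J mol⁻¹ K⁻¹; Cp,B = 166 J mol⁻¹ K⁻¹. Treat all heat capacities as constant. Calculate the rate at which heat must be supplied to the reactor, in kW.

Extent of reaction ξ = 0.771 × 2390 = 1842.7 mol/h
Reaction term: ξ·ΔH°_rxn = 1842.7 × 9.60 = 17690 kJ/h
Q = ΔH = 17690 kJ/h = 4.9138 kW
Heat supplied = 4.9138 kW

Q_in = 4.91 kW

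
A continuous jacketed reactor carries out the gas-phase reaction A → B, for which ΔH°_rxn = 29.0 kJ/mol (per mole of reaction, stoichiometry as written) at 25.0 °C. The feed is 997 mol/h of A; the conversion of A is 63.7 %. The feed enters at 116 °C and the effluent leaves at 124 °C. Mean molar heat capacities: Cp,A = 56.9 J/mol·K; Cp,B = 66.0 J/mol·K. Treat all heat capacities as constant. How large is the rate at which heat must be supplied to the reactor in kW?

Q_in = 5.40 kW

Extent of reaction ξ = 0.637 × 997 = 635.09 mol/h
Reaction term: ξ·ΔH°_rxn = 635.09 × 29.0 = 18418 kJ/h
Sensible, feed 116→25 °C: -5162.4 kJ/h
Outlet flows (mol/h): A 361.91, B 635.09
Sensible, products 25→124 °C: 6188.4 kJ/h
Q = ΔH = 19444 kJ/h = 5.401 kW
Heat supplied = 5.401 kW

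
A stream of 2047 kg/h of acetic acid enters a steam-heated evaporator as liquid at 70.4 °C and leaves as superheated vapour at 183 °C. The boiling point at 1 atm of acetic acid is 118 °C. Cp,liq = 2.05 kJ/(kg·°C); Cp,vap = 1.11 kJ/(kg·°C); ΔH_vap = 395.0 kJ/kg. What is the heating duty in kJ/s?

Q = 321 kJ/s

liquid 70.4→118 °C: 97.58 kJ/kg
vaporisation at 118 °C: 395 kJ/kg
vapour 118→183 °C: 72.15 kJ/kg
Δh = 97.58 + 395 + 72.15 = 564.73 kJ/kg
Q = ṁ·Δh = 2047 kg/h × 564.73 kJ/kg = 1.156e+06 kJ/h
|Q| = 321.11 kW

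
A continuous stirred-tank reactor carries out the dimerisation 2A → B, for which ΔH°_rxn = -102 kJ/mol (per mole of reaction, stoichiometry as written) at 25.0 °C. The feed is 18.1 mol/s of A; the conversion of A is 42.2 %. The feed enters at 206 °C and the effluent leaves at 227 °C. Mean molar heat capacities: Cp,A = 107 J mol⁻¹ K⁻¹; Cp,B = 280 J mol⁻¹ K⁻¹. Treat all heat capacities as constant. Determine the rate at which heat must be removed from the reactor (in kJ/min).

Extent of reaction ξ = 0.422 × 18.1 / 2 = 3.8191 mol/s
Reaction term: ξ·ΔH°_rxn = 3.8191 × -102 = -389.55 kJ/s
Sensible, feed 206→25 °C: -350.54 kJ/s
Outlet flows (mol/s): A 10.462, B 3.8191
Sensible, products 25→227 °C: 442.13 kJ/s
Q = ΔH = -297.96 kJ/s = -297.96 kW
Heat removed = 17878 kJ/min

Q_out = 17900 kJ/min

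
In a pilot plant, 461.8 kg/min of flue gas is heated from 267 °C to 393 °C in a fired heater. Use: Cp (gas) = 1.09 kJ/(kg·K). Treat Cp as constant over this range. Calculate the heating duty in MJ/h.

Q = ṁ·Cp·ΔT = 461.8 × 1.09 × (393 − 267) = 63424 kJ/min
Converting: 63424 / 60 s = 1057.1 kW
Heating duty = 3805.4 MJ/h

Q = 3810 MJ/h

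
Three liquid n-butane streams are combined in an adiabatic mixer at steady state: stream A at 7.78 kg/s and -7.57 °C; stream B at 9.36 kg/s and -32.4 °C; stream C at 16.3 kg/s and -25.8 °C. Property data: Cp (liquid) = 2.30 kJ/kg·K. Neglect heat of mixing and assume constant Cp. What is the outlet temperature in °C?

T_out = -23.4 °C

Energy balance with Q = 0: Σ ṁᵢCp,ᵢ(T_out − Tᵢ) = 0
Σ ṁᵢCp,ᵢTᵢ = 7.78×2.30×-7.57 + 9.36×2.30×-32.4 + 16.3×2.30×-25.8 = -1800.2
Σ ṁᵢCp,ᵢ = 7.78×2.30 + 9.36×2.30 + 16.3×2.30 = 76.912
T_out = -1800.2 / 76.912 = -23.406 °C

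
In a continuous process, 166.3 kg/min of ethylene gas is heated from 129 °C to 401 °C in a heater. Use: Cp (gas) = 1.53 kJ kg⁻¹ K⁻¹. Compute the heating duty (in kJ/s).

Q = ṁ·Cp·ΔT = 166.3 × 1.53 × (401 − 129) = 69207 kJ/min
Converting: 69207 / 60 s = 1153.5 kW

Q = 1150 kJ/s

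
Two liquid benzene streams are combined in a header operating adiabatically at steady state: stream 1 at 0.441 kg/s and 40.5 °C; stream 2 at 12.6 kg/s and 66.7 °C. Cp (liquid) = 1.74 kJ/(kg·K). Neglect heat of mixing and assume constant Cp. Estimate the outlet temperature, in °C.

Energy balance with Q = 0: Σ ṁᵢCp,ᵢ(T_out − Tᵢ) = 0
T_out = Σ ṁᵢCp,ᵢTᵢ / Σ ṁᵢCp,ᵢ
      = 1493.4 / 22.691 = 65.814 °C

T_out = 65.8 °C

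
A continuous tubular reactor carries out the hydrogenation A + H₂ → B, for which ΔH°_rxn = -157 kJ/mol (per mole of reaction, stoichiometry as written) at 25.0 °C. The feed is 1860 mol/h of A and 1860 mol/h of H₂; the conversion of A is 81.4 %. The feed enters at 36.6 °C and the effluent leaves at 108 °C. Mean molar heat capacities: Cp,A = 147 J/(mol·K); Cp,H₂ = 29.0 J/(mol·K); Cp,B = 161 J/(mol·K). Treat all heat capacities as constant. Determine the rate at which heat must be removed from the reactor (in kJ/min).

Q_out = 3600 kJ/min

Extent of reaction ξ = 0.814 × 1860 = 1514 mol/h
Reaction term: ξ·ΔH°_rxn = 1514 × -157 = -237700 kJ/h
Sensible, feed 36.6→25 °C: -3797.4 kJ/h
Outlet flows (mol/h): A 345.96, H₂ 345.96, B 1514
Sensible, products 25→108 °C: 25286 kJ/h
Q = ΔH = -216220 kJ/h = -60.06 kW
Heat removed = 3603.6 kJ/min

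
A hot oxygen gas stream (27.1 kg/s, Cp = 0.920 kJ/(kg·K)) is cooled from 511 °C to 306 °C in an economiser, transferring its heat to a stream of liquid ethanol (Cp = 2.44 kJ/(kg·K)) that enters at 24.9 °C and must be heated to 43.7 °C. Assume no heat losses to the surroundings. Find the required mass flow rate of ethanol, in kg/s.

ṁ_c = 111 kg/s

Heat released by hot stream: Q = 27.1 × 0.920 × (511 − 306) = 5111.1 kJ/s
Energy balance on cold side (adiabatic exchanger): Q = ṁ_c·Cp_c·(T_c,out − T_c,in)
ṁ_c = 5111.1 / [2.44 × (43.7 − 24.9)] = 111.42 kg/s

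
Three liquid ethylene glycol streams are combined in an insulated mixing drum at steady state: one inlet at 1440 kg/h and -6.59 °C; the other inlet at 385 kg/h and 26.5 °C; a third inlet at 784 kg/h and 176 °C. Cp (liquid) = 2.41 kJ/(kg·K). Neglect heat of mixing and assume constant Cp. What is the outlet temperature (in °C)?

Energy balance with Q = 0: Σ ṁᵢCp,ᵢ(T_out − Tᵢ) = 0
Σ ṁᵢCp,ᵢTᵢ = 1440×2.41×-6.59 + 385×2.41×26.5 + 784×2.41×176 = 334260
Σ ṁᵢCp,ᵢ = 1440×2.41 + 385×2.41 + 784×2.41 = 6287.7
T_out = 334260 / 6287.7 = 53.161 °C

T_out = 53.2 °C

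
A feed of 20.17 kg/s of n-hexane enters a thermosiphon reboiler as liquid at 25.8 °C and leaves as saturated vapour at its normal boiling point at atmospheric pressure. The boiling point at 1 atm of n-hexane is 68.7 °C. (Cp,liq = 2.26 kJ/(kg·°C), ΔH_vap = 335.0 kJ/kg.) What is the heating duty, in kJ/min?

liquid 25.8→68.7 °C: 96.954 kJ/kg
vaporisation at 68.7 °C: 335 kJ/kg
Δh = 96.954 + 335 = 431.95 kJ/kg
Q = ṁ·Δh = 20.17 kg/s × 431.95 kJ/kg = 8712.5 kJ/s
|Q| = 8712.5 kW = 522750 kJ/min

Q = 523000 kJ/min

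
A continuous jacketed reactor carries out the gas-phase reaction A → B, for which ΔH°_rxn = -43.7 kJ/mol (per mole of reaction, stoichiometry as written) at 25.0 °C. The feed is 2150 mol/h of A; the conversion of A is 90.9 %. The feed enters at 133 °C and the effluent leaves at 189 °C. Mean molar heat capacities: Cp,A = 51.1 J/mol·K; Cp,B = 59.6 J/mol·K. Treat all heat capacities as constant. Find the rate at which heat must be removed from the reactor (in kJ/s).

Q_out = 21.3 kJ/s

Extent of reaction ξ = 0.909 × 2150 = 1954.4 mol/h
Reaction term: ξ·ΔH°_rxn = 1954.4 × -43.7 = -85405 kJ/h
Sensible, feed 133→25 °C: -11865 kJ/h
Outlet flows (mol/h): A 195.65, B 1954.4
Sensible, products 25→189 °C: 20742 kJ/h
Q = ΔH = -76528 kJ/h = -21.258 kW
Heat removed = 21.258 kJ/s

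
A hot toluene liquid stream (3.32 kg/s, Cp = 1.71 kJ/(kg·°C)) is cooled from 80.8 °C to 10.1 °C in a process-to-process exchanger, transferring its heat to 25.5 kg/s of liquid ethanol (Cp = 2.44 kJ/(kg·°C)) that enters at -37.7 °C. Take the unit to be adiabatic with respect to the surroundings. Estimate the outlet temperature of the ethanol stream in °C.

Heat released by hot stream: Q = 3.32 × 1.71 × (80.8 − 10.1) = 401.38 kJ/s
Energy balance on cold side (adiabatic exchanger): Q = ṁ_c·Cp_c·(T_c,out − T_c,in)
T_c,out = -37.7 + 401.38/(25.5 × 2.44) = -31.249 °C

T_c,out = -31.2 °C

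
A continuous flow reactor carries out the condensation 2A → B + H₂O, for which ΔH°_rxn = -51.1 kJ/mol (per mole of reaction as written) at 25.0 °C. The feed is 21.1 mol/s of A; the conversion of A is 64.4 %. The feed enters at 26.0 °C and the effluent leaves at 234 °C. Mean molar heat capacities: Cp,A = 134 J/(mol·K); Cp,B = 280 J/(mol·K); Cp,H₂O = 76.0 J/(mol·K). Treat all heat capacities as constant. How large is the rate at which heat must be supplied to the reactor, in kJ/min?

Extent of reaction ξ = 0.644 × 21.1 / 2 = 6.7942 mol/s
Reaction term: ξ·ΔH°_rxn = 6.7942 × -51.1 = -347.18 kJ/s
Sensible, feed 26.0→25 °C: -2.8274 kJ/s
Outlet flows (mol/s): A 7.5116, B 6.7942, H₂O 6.7942
Sensible, products 25→234 °C: 715.89 kJ/s
Q = ΔH = 365.87 kJ/s = 365.87 kW
Heat supplied = 21952 kJ/min

Q_in = 22000 kJ/min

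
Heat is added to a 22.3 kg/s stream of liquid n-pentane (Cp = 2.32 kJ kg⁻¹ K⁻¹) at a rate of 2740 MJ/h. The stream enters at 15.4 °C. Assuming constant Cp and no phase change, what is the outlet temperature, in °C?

T_out = 30.1 °C

Q = 2740 MJ/h = 761.11 kJ/s
ΔT = Q/(ṁ·Cp) = 761.11/(22.3×2.32) = 14.711 K
T_out = 15.4 + 14.711 = 30.111 °C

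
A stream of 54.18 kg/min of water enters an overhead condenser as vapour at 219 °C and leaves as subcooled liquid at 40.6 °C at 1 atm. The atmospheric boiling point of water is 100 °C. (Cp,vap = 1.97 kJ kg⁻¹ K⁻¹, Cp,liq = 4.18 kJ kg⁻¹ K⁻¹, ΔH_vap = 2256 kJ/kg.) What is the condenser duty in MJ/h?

vapour 219→100 °C: -234.43 kJ/kg
condensation at 100 °C: -2256 kJ/kg
liquid 100→40.6 °C: -248.29 kJ/kg
Δh = -234.43 + -2256 + -248.29 = -2738.7 kJ/kg
Q = ṁ·Δh = 54.18 kg/min × -2738.7 kJ/kg = -148380 kJ/min
|Q| = 2473.1 kW = 8903 MJ/h

Q_c = 8900 MJ/h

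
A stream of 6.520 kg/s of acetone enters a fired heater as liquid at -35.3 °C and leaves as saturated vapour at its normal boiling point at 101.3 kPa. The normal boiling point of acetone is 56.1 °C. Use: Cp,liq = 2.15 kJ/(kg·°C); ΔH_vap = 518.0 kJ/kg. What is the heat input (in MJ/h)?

Q = 16800 MJ/h

liquid -35.3→56.1 °C: 196.51 kJ/kg
vaporisation at 56.1 °C: 518 kJ/kg
Δh = 196.51 + 518 = 714.51 kJ/kg
Q = ṁ·Δh = 6.520 kg/s × 714.51 kJ/kg = 4658.6 kJ/s
|Q| = 4658.6 kW = 16771 MJ/h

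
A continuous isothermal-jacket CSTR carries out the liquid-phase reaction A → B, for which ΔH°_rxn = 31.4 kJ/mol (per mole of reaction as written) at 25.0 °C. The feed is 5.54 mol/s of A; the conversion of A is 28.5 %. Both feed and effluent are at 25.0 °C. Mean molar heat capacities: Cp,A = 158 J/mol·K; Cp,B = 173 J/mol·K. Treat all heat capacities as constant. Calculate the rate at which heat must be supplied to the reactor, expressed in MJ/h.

Q_in = 178 MJ/h

Extent of reaction ξ = 0.285 × 5.54 = 1.5789 mol/s
Reaction term: ξ·ΔH°_rxn = 1.5789 × 31.4 = 49.577 kJ/s
Q = ΔH = 49.577 kJ/s = 49.577 kW
Heat supplied = 178.48 MJ/h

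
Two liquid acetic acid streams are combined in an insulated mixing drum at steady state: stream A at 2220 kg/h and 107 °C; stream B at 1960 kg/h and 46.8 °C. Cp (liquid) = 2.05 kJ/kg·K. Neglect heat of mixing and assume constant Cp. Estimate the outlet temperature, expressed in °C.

T_out = 78.8 °C

Adiabatic, steady state ⇒ Σ ṁᵢCp,ᵢ(T_out − Tᵢ) = 0
T_out = Σ ṁᵢCp,ᵢTᵢ / Σ ṁᵢCp,ᵢ
      = 675000 / 8569 = 78.772 °C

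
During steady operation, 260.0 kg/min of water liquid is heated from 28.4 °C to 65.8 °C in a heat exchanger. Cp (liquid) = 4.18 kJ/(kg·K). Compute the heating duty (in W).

Q = 677000 W

Q = ṁ·Cp·ΔT = 260.0 × 4.18 × (65.8 − 28.4) = 40646 kJ/min
Converting: 40646 / 60 s = 677.44 kW
Heating duty = 677440 W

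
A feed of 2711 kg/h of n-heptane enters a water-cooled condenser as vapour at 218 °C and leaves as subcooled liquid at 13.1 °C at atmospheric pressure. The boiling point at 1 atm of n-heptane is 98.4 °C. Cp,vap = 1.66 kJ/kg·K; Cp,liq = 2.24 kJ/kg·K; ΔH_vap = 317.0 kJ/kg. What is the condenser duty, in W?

vapour 218→98.4 °C: -198.54 kJ/kg
condensation at 98.4 °C: -317 kJ/kg
liquid 98.4→13.1 °C: -191.07 kJ/kg
Δh = -198.54 + -317 + -191.07 = -706.61 kJ/kg
Q = ṁ·Δh = 2711 kg/h × -706.61 kJ/kg = -1.9156e+06 kJ/h
|Q| = 532.12 kW = 532120 W

Q_c = 532000 W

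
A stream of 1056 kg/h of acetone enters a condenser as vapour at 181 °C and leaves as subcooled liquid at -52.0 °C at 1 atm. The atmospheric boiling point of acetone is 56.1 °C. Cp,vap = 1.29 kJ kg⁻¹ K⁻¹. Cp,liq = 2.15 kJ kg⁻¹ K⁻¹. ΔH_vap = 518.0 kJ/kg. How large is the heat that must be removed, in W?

vapour 181→56.1 °C: -161.12 kJ/kg
condensation at 56.1 °C: -518 kJ/kg
liquid 56.1→-52.0 °C: -232.41 kJ/kg
Δh = -161.12 + -518 + -232.41 = -911.54 kJ/kg
Q = ṁ·Δh = 1056 kg/h × -911.54 kJ/kg = -962580 kJ/h
|Q| = 267.38 kW = 267380 W

Q_c = 267000 W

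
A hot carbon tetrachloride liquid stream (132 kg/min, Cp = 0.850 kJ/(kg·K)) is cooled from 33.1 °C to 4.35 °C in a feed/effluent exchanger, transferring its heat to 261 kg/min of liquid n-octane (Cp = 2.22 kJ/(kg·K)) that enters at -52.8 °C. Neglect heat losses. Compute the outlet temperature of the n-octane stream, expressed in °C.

T_c,out = -47.2 °C

Heat released by hot stream: Q = 132 × 0.850 × (33.1 − 4.35) = 3225.8 kJ/min
Energy balance on cold side (adiabatic exchanger): Q = ṁ_c·Cp_c·(T_c,out − T_c,in)
T_c,out = -52.8 + 3225.8/(261 × 2.22) = -47.233 °C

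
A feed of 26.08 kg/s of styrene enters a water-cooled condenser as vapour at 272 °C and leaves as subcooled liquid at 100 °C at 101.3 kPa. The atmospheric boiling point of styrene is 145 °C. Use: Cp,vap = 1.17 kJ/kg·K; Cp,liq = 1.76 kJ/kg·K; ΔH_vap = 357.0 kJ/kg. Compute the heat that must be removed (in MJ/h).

Q_c = 54900 MJ/h

vapour 272→145 °C: -148.59 kJ/kg
condensation at 145 °C: -357 kJ/kg
liquid 145→100 °C: -79.2 kJ/kg
Δh = -148.59 + -357 + -79.2 = -584.79 kJ/kg
Q = ṁ·Δh = 26.08 kg/s × -584.79 kJ/kg = -15251 kJ/s
|Q| = 15251 kW = 54905 MJ/h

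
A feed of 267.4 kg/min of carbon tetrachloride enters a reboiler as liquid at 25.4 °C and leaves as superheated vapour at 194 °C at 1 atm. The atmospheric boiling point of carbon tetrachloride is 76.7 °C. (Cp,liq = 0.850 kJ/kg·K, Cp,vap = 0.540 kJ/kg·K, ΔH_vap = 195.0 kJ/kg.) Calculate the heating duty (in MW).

liquid 25.4→76.7 °C: 43.605 kJ/kg
vaporisation at 76.7 °C: 195 kJ/kg
vapour 76.7→194 °C: 63.342 kJ/kg
Δh = 43.605 + 195 + 63.342 = 301.95 kJ/kg
Q = ṁ·Δh = 267.4 kg/min × 301.95 kJ/kg = 80741 kJ/min
|Q| = 1345.7 kW = 1.3457 MW

Q = 1.35 MW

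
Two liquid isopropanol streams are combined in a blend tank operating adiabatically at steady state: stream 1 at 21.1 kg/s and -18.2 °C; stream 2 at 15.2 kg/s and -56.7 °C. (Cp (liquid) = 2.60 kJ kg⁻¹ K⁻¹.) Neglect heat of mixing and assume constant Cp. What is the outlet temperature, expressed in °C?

No heat crosses the boundary, so H_out = H_in.
T_out = Σ ṁᵢCp,ᵢTᵢ / Σ ṁᵢCp,ᵢ
      = -3239.2 / 94.38 = -34.321 °C

T_out = -34.3 °C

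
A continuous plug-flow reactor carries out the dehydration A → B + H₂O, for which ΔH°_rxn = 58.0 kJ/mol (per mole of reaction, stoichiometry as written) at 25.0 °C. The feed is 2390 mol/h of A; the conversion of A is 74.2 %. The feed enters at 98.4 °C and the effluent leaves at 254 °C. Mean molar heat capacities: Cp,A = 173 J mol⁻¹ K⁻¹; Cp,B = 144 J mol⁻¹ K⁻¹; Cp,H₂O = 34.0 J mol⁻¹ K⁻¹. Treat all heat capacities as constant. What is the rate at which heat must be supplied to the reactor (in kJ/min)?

Extent of reaction ξ = 0.742 × 2390 = 1773.4 mol/h
Reaction term: ξ·ΔH°_rxn = 1773.4 × 58.0 = 102860 kJ/h
Sensible, feed 98.4→25 °C: -30349 kJ/h
Outlet flows (mol/h): A 616.62, B 1773.4, H₂O 1773.4
Sensible, products 25→254 °C: 96715 kJ/h
Q = ΔH = 169220 kJ/h = 47.006 kW
Heat supplied = 2820.4 kJ/min

Q_in = 2820 kJ/min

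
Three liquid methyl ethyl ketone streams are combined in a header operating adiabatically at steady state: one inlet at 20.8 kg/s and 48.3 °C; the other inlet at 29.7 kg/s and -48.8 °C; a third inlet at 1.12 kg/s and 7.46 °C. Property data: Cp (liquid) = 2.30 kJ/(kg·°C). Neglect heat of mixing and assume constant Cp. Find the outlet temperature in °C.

T_out = -8.45 °C

Adiabatic, steady state ⇒ Σ ṁᵢCp,ᵢ(T_out − Tᵢ) = 0
T_out = Σ ṁᵢCp,ᵢTᵢ / Σ ṁᵢCp,ᵢ
      = -1003.6 / 118.73 = -8.4534 °C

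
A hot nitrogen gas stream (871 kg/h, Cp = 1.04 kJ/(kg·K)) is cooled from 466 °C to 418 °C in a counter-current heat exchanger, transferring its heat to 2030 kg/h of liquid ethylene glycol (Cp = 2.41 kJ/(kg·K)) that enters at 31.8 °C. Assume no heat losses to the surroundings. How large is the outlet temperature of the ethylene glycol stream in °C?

Heat released by hot stream: Q = 871 × 1.04 × (466 − 418) = 43480 kJ/h
Energy balance on cold side (adiabatic exchanger): Q = ṁ_c·Cp_c·(T_c,out − T_c,in)
T_c,out = 31.8 + 43480/(2030 × 2.41) = 40.688 °C

T_c,out = 40.7 °C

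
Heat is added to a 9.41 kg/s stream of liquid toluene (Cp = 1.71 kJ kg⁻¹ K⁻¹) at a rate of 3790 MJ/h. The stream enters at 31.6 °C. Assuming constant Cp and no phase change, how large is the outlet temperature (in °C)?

Q = 3790 MJ/h = 1052.8 kJ/s
ΔT = Q/(ṁ·Cp) = 1052.8/(9.41×1.71) = 65.426 K
T_out = 31.6 + 65.426 = 97.026 °C

T_out = 97.0 °C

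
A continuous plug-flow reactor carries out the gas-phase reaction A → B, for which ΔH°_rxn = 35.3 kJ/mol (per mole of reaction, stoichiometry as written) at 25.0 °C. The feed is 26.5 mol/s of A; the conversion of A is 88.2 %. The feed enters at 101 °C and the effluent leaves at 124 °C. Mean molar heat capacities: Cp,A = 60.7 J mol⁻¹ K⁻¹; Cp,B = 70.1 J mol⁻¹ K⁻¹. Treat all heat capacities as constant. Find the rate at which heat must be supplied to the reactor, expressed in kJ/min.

Q_in = 53000 kJ/min

Extent of reaction ξ = 0.882 × 26.5 = 23.373 mol/s
Reaction term: ξ·ΔH°_rxn = 23.373 × 35.3 = 825.07 kJ/s
Sensible, feed 101→25 °C: -122.25 kJ/s
Outlet flows (mol/s): A 3.127, B 23.373
Sensible, products 25→124 °C: 181 kJ/s
Q = ΔH = 883.81 kJ/s = 883.81 kW
Heat supplied = 53029 kJ/min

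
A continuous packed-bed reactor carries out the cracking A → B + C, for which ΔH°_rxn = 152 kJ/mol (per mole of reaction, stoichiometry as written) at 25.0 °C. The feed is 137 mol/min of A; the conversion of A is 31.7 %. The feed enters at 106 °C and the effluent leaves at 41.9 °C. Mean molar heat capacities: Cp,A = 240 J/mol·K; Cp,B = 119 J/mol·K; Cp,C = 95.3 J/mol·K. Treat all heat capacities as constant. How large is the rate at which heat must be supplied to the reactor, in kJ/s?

Q_in = 74.6 kJ/s

Extent of reaction ξ = 0.317 × 137 = 43.429 mol/min
Reaction term: ξ·ΔH°_rxn = 43.429 × 152 = 6601.2 kJ/min
Sensible, feed 106→25 °C: -2663.3 kJ/min
Outlet flows (mol/min): A 93.571, B 43.429, C 43.429
Sensible, products 25→41.9 °C: 536.81 kJ/min
Q = ΔH = 4474.7 kJ/min = 74.579 kW
Heat supplied = 74.579 kJ/s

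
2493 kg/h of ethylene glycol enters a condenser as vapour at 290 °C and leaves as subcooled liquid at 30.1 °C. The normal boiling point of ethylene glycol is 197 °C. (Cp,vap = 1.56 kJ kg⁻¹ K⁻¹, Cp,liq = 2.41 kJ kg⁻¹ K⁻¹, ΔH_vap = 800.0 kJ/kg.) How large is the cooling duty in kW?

vapour 290→197 °C: -145.08 kJ/kg
condensation at 197 °C: -800 kJ/kg
liquid 197→30.1 °C: -402.23 kJ/kg
Δh = -145.08 + -800 + -402.23 = -1347.3 kJ/kg
Q = ṁ·Δh = 2493 kg/h × -1347.3 kJ/kg = -3.3588e+06 kJ/h
|Q| = 933.01 kW

Q_c = 933 kW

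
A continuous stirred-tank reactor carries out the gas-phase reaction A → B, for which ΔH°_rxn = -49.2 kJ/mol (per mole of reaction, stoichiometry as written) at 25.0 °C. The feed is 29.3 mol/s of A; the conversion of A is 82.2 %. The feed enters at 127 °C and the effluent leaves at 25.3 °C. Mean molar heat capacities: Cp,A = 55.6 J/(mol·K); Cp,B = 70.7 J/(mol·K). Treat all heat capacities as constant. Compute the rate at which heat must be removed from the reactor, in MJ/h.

Extent of reaction ξ = 0.822 × 29.3 = 24.085 mol/s
Reaction term: ξ·ΔH°_rxn = 24.085 × -49.2 = -1185 kJ/s
Sensible, feed 127→25 °C: -166.17 kJ/s
Outlet flows (mol/s): A 5.2154, B 24.085
Sensible, products 25→25.3 °C: 0.59783 kJ/s
Q = ΔH = -1350.5 kJ/s = -1350.5 kW
Heat removed = 4861.9 MJ/h

Q_out = 4860 MJ/h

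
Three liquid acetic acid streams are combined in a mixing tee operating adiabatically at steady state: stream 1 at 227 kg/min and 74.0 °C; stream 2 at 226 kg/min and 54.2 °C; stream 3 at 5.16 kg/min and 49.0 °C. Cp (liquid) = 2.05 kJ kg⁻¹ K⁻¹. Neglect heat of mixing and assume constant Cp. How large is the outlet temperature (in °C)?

Energy balance with Q = 0: Σ ṁᵢCp,ᵢ(T_out − Tᵢ) = 0
T_out = Σ ṁᵢCp,ᵢTᵢ / Σ ṁᵢCp,ᵢ
      = 60065 / 939.23 = 63.952 °C

T_out = 64.0 °C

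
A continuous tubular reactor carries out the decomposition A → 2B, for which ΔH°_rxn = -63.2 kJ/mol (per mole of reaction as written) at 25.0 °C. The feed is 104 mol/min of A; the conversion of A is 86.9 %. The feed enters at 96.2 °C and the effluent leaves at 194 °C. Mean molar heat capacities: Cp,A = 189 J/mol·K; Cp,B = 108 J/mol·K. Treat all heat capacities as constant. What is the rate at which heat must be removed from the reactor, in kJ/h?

Extent of reaction ξ = 0.869 × 104 = 90.376 mol/min
Reaction term: ξ·ΔH°_rxn = 90.376 × -63.2 = -5711.8 kJ/min
Sensible, feed 96.2→25 °C: -1399.5 kJ/min
Outlet flows (mol/min): A 13.624, B 180.75
Sensible, products 25→194 °C: 3734.2 kJ/min
Q = ΔH = -3377 kJ/min = -56.284 kW
Heat removed = 202620 kJ/h

Q_out = 203000 kJ/h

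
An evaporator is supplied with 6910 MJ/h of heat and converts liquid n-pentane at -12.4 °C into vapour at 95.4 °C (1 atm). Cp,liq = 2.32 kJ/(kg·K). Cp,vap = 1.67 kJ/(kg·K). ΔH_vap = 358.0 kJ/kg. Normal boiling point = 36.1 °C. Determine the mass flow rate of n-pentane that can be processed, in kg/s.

ṁ = 3.37 kg/s

Δh = 2.32×(36.1−-12.4) + 358.0 + 1.67×(95.4−36.1) = 569.55 kJ/kg
Q = 6910 MJ/h = 1919.4 kJ/s = 1919.4 kJ/s
ṁ = Q/Δh = 1919.4 / 569.55 = 3.3701 kg/s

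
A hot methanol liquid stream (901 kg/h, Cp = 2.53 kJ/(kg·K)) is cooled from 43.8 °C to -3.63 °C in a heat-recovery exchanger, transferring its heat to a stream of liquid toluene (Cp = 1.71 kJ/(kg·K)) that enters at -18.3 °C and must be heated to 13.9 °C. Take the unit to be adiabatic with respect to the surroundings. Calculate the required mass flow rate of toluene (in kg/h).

ṁ_c = 1960 kg/h

Heat released by hot stream: Q = 901 × 2.53 × (43.8 − -3.63) = 108120 kJ/h
Energy balance on cold side (adiabatic exchanger): Q = ṁ_c·Cp_c·(T_c,out − T_c,in)
ṁ_c = 108120 / [1.71 × (13.9 − -18.3)] = 1963.6 kg/h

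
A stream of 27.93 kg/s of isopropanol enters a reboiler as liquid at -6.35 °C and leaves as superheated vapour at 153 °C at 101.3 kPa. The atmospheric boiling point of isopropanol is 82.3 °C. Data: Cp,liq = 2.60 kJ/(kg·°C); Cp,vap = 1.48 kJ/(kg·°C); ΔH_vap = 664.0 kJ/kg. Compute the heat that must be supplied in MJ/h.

liquid -6.35→82.3 °C: 230.49 kJ/kg
vaporisation at 82.3 °C: 664 kJ/kg
vapour 82.3→153 °C: 104.64 kJ/kg
Δh = 230.49 + 664 + 104.64 = 999.13 kJ/kg
Q = ṁ·Δh = 27.93 kg/s × 999.13 kJ/kg = 27906 kJ/s
|Q| = 27906 kW = 100460 MJ/h

Q = 100000 MJ/h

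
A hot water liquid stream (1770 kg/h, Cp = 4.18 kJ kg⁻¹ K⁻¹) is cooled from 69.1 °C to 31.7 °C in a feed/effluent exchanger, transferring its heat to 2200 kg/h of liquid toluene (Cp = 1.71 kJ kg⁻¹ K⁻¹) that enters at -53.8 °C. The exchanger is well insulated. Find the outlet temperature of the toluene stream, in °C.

Heat released by hot stream: Q = 1770 × 4.18 × (69.1 − 31.7) = 276710 kJ/h
Energy balance on cold side (adiabatic exchanger): Q = ṁ_c·Cp_c·(T_c,out − T_c,in)
T_c,out = -53.8 + 276710/(2200 × 1.71) = 19.753 °C

T_c,out = 19.8 °C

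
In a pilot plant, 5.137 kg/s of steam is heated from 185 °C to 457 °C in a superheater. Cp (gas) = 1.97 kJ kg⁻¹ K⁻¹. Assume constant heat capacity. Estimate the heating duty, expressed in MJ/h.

Q = ṁ·Cp·ΔT = 5.137 × 1.97 × (457 − 185) = 2752.6 kJ/s
Heating duty = 9909.4 MJ/h

Q = 9910 MJ/h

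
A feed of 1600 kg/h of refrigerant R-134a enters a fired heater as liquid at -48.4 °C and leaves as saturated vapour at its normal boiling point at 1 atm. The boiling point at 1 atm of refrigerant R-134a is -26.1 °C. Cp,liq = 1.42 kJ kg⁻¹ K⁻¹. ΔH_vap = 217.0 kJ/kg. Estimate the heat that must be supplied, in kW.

Q = 111 kW

liquid -48.4→-26.1 °C: 31.666 kJ/kg
vaporisation at -26.1 °C: 217 kJ/kg
Δh = 31.666 + 217 = 248.67 kJ/kg
Q = ṁ·Δh = 1600 kg/h × 248.67 kJ/kg = 397870 kJ/h
|Q| = 110.52 kW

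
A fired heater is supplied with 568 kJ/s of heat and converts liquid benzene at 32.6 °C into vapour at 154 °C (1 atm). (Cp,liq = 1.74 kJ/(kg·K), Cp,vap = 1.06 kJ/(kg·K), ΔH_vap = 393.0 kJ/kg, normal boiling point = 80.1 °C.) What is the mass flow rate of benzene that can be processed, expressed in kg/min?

Δh = 1.74×(80.1−32.6) + 393.0 + 1.06×(154−80.1) = 553.98 kJ/kg
Q = 568 kJ/s = 568 kJ/s = 34080 kJ/min
ṁ = Q/Δh = 34080 / 553.98 = 61.518 kg/min

ṁ = 61.5 kg/min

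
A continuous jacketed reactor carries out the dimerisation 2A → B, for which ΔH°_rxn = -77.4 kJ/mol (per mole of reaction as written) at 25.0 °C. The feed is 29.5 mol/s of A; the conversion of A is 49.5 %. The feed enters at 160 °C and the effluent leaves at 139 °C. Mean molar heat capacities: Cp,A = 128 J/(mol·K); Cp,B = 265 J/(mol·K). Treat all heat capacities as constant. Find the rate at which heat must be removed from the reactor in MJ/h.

Q_out = 2290 MJ/h

Extent of reaction ξ = 0.495 × 29.5 / 2 = 7.3012 mol/s
Reaction term: ξ·ΔH°_rxn = 7.3012 × -77.4 = -565.12 kJ/s
Sensible, feed 160→25 °C: -509.76 kJ/s
Outlet flows (mol/s): A 14.898, B 7.3012
Sensible, products 25→139 °C: 437.96 kJ/s
Q = ΔH = -636.92 kJ/s = -636.92 kW
Heat removed = 2292.9 MJ/h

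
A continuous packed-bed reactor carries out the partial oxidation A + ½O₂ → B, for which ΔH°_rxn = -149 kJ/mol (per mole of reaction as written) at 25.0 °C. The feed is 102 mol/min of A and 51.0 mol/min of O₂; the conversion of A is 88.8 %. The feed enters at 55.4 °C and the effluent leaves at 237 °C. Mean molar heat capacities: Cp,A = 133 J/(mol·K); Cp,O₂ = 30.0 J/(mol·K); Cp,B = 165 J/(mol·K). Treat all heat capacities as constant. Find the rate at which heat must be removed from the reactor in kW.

Q_out = 174 kW

Extent of reaction ξ = 0.888 × 102 = 90.576 mol/min
Reaction term: ξ·ΔH°_rxn = 90.576 × -149 = -13496 kJ/min
Sensible, feed 55.4→25 °C: -458.92 kJ/min
Outlet flows (mol/min): A 11.424, O₂ 5.712, B 90.576
Sensible, products 25→237 °C: 3526.8 kJ/min
Q = ΔH = -10428 kJ/min = -173.8 kW
Heat removed = 173.8 kW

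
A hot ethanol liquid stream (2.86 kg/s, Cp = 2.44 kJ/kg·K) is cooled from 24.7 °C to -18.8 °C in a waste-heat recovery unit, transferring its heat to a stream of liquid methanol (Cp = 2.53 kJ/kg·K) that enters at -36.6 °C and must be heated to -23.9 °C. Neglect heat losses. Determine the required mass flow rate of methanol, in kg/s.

Heat released by hot stream: Q = 2.86 × 2.44 × (24.7 − -18.8) = 303.56 kJ/s
Energy balance on cold side (adiabatic exchanger): Q = ṁ_c·Cp_c·(T_c,out − T_c,in)
ṁ_c = 303.56 / [2.53 × (-23.9 − -36.6)] = 9.4476 kg/s

ṁ_c = 9.45 kg/s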